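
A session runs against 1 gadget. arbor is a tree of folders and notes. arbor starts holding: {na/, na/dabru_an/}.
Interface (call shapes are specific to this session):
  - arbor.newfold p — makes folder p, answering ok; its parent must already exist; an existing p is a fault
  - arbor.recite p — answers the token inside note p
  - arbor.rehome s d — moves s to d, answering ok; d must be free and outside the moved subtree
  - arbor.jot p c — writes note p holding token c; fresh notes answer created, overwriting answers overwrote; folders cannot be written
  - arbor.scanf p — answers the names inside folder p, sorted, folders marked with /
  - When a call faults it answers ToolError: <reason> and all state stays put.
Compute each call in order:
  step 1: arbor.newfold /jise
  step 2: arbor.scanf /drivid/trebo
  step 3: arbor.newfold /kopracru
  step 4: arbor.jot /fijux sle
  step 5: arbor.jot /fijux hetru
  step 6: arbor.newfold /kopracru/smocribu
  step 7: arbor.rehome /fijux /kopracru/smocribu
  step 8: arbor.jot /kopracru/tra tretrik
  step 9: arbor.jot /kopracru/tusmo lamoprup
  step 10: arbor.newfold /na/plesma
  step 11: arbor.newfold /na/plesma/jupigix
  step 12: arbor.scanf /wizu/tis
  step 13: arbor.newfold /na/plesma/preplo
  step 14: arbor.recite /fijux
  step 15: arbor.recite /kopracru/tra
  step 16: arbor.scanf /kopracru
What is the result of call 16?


Do: arbor.newfold[p: /jise]
See: ok
Do: arbor.scanf[p: /drivid/trebo]
See: ToolError: not found
Do: arbor.newfold[p: /kopracru]
See: ok
Do: arbor.jot[p: /fijux; c: sle]
See: created
Do: arbor.jot[p: /fijux; c: hetru]
See: overwrote
Do: arbor.newfold[p: /kopracru/smocribu]
See: ok
Do: arbor.rehome[s: /fijux; d: /kopracru/smocribu]
See: ToolError: exists
Do: arbor.jot[p: /kopracru/tra; c: tretrik]
See: created
Do: arbor.jot[p: /kopracru/tusmo; c: lamoprup]
See: created
Do: arbor.newfold[p: /na/plesma]
See: ok
Do: arbor.newfold[p: /na/plesma/jupigix]
See: ok
Do: arbor.scanf[p: /wizu/tis]
See: ToolError: not found
Do: arbor.newfold[p: /na/plesma/preplo]
See: ok
Do: arbor.recite[p: /fijux]
See: hetru
Do: arbor.recite[p: /kopracru/tra]
See: tretrik
Do: arbor.scanf[p: /kopracru]
See: [smocribu/, tra, tusmo]

Answer: [smocribu/, tra, tusmo]


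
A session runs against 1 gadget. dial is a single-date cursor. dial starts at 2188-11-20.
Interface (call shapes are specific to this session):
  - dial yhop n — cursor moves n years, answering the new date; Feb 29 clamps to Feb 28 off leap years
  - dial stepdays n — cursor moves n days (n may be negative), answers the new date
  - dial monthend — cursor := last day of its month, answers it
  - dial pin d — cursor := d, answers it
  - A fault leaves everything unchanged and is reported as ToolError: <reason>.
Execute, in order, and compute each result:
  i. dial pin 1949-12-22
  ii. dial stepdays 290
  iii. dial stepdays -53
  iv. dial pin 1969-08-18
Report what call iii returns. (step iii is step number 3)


Answer: 1950-08-16

Derivation:
Do: dial pin[d='1949-12-22']
See: 1949-12-22
Do: dial stepdays[n='290']
See: 1950-10-08
Do: dial stepdays[n='-53']
See: 1950-08-16
Do: dial pin[d='1969-08-18']
See: 1969-08-18


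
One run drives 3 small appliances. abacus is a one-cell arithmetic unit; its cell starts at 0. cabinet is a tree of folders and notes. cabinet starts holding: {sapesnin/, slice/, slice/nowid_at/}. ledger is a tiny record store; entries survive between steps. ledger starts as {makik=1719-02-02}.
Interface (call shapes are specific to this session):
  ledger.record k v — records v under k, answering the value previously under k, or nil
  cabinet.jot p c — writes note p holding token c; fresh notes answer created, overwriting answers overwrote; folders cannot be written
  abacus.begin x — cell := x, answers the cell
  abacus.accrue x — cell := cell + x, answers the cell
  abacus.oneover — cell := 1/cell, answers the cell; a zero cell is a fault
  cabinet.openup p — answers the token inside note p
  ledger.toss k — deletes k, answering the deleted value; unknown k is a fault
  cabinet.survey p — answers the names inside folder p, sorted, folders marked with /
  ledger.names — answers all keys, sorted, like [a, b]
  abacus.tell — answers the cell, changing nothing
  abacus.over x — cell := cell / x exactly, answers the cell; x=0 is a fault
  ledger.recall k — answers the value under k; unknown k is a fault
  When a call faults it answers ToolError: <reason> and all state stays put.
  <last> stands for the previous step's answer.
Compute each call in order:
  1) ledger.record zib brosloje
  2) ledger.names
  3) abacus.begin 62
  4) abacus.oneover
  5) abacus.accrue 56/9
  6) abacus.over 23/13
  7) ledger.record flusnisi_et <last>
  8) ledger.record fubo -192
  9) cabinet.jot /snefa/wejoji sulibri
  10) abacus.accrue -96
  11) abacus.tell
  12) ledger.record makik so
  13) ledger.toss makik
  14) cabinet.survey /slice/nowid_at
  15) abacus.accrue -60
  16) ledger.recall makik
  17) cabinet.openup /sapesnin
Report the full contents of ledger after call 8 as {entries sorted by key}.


# 1. ledger.record(k='zib', v='brosloje') -> nil
# 2. ledger.names() -> [makik, zib]
# 3. abacus.begin(x='62') -> 62
# 4. abacus.oneover() -> 1/62
# 5. abacus.accrue(x='56/9') -> 3481/558
# 6. abacus.over(x='23/13') -> 45253/12834
# 7. ledger.record(k='flusnisi_et', v='<last>') -> nil
# 8. ledger.record(k='fubo', v='-192') -> nil
# 9. cabinet.jot(p='/snefa/wejoji', c='sulibri') -> ToolError: no parent
# 10. abacus.accrue(x='-96') -> -1186811/12834
# 11. abacus.tell() -> -1186811/12834
# 12. ledger.record(k='makik', v='so') -> 1719-02-02
# 13. ledger.toss(k='makik') -> so
# 14. cabinet.survey(p='/slice/nowid_at') -> []
# 15. abacus.accrue(x='-60') -> -1956851/12834
# 16. ledger.recall(k='makik') -> ToolError: no such key makik
# 17. cabinet.openup(p='/sapesnin') -> ToolError: is a directory

Answer: {flusnisi_et=45253/12834, fubo=-192, makik=1719-02-02, zib=brosloje}


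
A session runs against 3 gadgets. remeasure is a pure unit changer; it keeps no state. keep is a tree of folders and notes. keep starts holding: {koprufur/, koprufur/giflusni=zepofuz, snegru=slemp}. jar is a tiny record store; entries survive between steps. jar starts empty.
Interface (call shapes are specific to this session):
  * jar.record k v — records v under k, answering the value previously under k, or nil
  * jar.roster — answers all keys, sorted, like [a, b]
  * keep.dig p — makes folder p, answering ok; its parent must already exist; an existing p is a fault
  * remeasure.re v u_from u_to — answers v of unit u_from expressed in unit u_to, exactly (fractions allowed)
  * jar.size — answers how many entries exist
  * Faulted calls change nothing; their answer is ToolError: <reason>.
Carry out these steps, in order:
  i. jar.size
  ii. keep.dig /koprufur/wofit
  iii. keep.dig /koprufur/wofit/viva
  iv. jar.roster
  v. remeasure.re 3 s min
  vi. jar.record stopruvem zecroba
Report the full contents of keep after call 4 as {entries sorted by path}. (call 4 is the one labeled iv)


Answer: {koprufur/, koprufur/giflusni=zepofuz, koprufur/wofit/, koprufur/wofit/viva/, snegru=slemp}

Derivation:
I invoke jar.size, and get 0.
I use keep.dig on p=/koprufur/wofit, giving ok.
Using keep.dig on p=/koprufur/wofit/viva: ok.
I use jar.roster, which returns [].
I call remeasure.re on v=3, u_from=s, u_to=min, and get 1/20.
Then jar.record on k=stopruvem, v=zecroba, yielding nil.


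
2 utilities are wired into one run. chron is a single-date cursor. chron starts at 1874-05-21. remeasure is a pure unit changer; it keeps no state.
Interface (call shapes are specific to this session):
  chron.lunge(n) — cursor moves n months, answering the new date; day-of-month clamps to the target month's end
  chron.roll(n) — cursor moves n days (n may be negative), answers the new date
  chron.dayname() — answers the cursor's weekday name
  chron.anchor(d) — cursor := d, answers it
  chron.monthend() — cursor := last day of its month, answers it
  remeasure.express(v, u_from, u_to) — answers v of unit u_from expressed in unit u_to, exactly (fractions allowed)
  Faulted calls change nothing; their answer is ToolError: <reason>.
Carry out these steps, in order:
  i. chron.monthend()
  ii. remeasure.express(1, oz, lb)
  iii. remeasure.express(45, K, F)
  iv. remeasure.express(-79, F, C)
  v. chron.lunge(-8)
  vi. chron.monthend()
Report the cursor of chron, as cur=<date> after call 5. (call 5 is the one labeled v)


Answer: cur=1873-09-30

Derivation:
-> monthend()
<- 1874-05-31
-> express(v→1, u_from→oz, u_to→lb)
<- 1/16
-> express(v→45, u_from→K, u_to→F)
<- -37867/100
-> express(v→-79, u_from→F, u_to→C)
<- -185/3
-> lunge(n→-8)
<- 1873-09-30
-> monthend()
<- 1873-09-30


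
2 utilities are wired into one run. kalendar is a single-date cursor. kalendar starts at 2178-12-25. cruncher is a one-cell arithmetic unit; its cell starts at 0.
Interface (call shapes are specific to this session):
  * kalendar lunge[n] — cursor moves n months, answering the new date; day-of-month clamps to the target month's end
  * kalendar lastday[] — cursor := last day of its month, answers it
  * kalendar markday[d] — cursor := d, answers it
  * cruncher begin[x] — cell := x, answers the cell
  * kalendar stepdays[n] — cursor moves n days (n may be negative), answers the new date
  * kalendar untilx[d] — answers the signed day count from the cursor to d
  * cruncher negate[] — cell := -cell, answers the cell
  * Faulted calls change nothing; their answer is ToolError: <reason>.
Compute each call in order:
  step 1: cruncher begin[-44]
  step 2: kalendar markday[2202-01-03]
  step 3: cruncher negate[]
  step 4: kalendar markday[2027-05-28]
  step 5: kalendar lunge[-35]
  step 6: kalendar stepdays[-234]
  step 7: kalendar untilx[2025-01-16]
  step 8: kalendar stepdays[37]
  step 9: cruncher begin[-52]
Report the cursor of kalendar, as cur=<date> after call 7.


Answer: cur=2023-11-07

Derivation:
I invoke cruncher begin on x→-44: -44.
I use kalendar markday on d→2202-01-03, yielding 2202-01-03.
I call cruncher negate, and get 44.
I run kalendar markday on d→2027-05-28, and get 2027-05-28.
Invoking kalendar lunge on n→-35, which returns 2024-06-28.
I invoke kalendar stepdays on n→-234, and get 2023-11-07.
Then kalendar untilx on d→2025-01-16, and observe 436.
Invoking kalendar stepdays on n→37, and get 2023-12-14.
I use cruncher begin on x→-52, which returns -52.


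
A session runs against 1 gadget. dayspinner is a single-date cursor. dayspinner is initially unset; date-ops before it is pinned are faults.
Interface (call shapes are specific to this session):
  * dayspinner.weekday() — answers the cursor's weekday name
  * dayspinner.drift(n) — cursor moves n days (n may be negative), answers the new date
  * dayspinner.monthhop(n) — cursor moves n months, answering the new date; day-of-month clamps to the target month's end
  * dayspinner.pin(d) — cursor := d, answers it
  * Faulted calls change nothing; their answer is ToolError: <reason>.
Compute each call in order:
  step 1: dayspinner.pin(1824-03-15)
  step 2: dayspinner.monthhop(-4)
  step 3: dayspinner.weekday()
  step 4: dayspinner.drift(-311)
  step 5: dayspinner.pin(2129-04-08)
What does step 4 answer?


Answer: 1823-01-08

Derivation:
Using dayspinner.pin passing 1824-03-15, and get 1824-03-15.
I use dayspinner.monthhop passing -4: 1823-11-15.
Using dayspinner.weekday: Saturday.
Invoking dayspinner.drift passing -311, — result: 1823-01-08.
I use dayspinner.pin passing 2129-04-08, and see 2129-04-08.


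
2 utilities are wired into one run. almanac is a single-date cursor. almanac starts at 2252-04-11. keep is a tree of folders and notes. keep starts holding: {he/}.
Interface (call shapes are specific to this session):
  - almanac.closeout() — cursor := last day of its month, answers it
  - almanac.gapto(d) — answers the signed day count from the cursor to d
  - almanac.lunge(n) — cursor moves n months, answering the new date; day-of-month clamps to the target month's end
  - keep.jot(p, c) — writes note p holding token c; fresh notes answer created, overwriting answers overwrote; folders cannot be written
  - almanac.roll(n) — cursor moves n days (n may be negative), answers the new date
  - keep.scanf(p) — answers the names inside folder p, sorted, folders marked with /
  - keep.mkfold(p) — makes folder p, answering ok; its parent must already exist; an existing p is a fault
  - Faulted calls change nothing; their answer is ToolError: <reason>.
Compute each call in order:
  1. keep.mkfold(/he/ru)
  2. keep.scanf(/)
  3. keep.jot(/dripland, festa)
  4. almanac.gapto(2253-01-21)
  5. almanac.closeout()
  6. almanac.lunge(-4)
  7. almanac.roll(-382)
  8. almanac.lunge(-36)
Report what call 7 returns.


Answer: 2250-12-13

Derivation:
-> keep.mkfold(p→/he/ru)
<- ok
-> keep.scanf(p→/)
<- [he/]
-> keep.jot(p→/dripland, c→festa)
<- created
-> almanac.gapto(d→2253-01-21)
<- 285
-> almanac.closeout()
<- 2252-04-30
-> almanac.lunge(n→-4)
<- 2251-12-30
-> almanac.roll(n→-382)
<- 2250-12-13
-> almanac.lunge(n→-36)
<- 2247-12-13


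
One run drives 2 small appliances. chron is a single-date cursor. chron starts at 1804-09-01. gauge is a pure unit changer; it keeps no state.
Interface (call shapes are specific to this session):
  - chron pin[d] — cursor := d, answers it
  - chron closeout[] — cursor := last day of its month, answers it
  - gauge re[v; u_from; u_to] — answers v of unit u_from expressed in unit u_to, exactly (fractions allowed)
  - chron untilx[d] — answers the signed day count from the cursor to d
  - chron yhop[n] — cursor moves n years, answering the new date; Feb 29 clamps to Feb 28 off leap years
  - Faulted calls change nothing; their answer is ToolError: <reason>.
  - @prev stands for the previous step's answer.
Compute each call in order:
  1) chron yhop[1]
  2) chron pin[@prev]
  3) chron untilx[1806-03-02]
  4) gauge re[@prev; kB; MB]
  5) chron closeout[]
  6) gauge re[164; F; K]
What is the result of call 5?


// 1. chron yhop(n: 1) => 1805-09-01
// 2. chron pin(d: @prev) => 1805-09-01
// 3. chron untilx(d: 1806-03-02) => 182
// 4. gauge re(v: @prev, u_from: kB, u_to: MB) => 91/500
// 5. chron closeout() => 1805-09-30
// 6. gauge re(v: 164, u_from: F, u_to: K) => 20789/60

Answer: 1805-09-30


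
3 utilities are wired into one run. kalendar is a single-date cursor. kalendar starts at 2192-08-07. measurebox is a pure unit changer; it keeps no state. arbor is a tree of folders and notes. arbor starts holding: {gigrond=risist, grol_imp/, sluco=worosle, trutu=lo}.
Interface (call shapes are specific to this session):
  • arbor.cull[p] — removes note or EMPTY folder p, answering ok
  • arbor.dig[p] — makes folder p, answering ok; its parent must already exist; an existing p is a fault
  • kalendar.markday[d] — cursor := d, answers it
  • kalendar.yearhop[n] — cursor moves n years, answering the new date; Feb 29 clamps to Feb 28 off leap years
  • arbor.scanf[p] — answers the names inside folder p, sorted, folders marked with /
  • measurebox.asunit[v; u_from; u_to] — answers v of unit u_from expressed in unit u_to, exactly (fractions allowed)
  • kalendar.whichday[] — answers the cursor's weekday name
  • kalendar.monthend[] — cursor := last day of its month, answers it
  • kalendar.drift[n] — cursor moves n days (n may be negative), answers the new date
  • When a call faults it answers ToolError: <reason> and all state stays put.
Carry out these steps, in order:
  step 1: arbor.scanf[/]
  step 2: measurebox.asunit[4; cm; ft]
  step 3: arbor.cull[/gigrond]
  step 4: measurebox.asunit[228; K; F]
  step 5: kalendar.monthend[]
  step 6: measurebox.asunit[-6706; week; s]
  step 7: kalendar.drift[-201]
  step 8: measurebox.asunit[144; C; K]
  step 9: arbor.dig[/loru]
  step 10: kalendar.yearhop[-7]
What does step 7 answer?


-> scanf(/)
<- [gigrond, grol_imp/, sluco, trutu]
-> asunit(4, cm, ft)
<- 50/381
-> cull(/gigrond)
<- ok
-> asunit(228, K, F)
<- -4927/100
-> monthend()
<- 2192-08-31
-> asunit(-6706, week, s)
<- -4055788800
-> drift(-201)
<- 2192-02-12
-> asunit(144, C, K)
<- 8343/20
-> dig(/loru)
<- ok
-> yearhop(-7)
<- 2185-02-12

Answer: 2192-02-12


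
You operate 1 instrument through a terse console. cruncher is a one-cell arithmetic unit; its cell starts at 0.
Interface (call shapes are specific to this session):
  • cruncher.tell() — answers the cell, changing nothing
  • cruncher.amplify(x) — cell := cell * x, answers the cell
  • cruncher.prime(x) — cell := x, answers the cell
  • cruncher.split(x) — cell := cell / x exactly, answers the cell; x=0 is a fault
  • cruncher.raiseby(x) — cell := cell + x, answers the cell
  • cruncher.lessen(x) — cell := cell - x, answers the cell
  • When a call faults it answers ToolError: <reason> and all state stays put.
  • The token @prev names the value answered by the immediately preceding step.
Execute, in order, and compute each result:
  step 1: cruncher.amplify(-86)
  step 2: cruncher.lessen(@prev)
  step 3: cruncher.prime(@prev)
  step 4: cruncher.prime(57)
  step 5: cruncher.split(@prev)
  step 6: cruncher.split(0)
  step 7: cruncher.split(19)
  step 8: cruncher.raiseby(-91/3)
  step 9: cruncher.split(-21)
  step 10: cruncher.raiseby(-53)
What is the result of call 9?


Answer: 1726/1197

Derivation:
# 1. amplify(x='-86') ~> 0
# 2. lessen(x='@prev') ~> 0
# 3. prime(x='@prev') ~> 0
# 4. prime(x='57') ~> 57
# 5. split(x='@prev') ~> 1
# 6. split(x='0') ~> ToolError: division by zero
# 7. split(x='19') ~> 1/19
# 8. raiseby(x='-91/3') ~> -1726/57
# 9. split(x='-21') ~> 1726/1197
# 10. raiseby(x='-53') ~> -61715/1197


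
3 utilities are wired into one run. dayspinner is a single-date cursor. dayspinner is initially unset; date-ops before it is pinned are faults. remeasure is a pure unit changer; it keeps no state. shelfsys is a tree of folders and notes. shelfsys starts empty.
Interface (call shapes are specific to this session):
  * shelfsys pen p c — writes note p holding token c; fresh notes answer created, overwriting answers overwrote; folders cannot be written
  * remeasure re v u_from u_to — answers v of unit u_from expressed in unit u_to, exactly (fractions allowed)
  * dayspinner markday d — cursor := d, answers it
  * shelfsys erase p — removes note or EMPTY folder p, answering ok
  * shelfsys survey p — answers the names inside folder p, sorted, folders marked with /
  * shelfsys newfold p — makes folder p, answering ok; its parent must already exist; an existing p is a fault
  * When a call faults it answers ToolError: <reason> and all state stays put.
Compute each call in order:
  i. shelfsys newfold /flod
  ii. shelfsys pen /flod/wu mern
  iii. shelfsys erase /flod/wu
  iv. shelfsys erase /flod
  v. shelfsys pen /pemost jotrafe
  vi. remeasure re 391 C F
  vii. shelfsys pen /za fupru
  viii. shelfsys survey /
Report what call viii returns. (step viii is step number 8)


Answer: [pemost, za]

Derivation:
CALL shelfsys newfold[p→/flod]
RET  ok
CALL shelfsys pen[p→/flod/wu; c→mern]
RET  created
CALL shelfsys erase[p→/flod/wu]
RET  ok
CALL shelfsys erase[p→/flod]
RET  ok
CALL shelfsys pen[p→/pemost; c→jotrafe]
RET  created
CALL remeasure re[v→391; u_from→C; u_to→F]
RET  3679/5
CALL shelfsys pen[p→/za; c→fupru]
RET  created
CALL shelfsys survey[p→/]
RET  [pemost, za]


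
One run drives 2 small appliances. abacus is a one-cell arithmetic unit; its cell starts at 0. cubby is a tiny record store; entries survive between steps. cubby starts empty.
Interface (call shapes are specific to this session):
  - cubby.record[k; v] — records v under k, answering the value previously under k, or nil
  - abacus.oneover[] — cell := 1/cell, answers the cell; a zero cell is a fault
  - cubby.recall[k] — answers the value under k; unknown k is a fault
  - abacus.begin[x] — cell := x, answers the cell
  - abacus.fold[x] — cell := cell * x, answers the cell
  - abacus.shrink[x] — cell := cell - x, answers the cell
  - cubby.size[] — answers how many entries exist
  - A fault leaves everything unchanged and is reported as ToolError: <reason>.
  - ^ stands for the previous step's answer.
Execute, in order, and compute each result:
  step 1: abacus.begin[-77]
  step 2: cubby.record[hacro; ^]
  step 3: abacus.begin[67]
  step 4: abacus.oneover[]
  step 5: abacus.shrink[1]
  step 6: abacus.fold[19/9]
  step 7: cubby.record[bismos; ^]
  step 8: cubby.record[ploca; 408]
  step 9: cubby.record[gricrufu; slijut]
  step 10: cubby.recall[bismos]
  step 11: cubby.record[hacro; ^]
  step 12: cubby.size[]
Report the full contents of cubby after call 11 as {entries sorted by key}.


Answer: {bismos=-418/201, gricrufu=slijut, hacro=-418/201, ploca=408}

Derivation:
>>> abacus.begin x→-77
:: -77
>>> cubby.record k→hacro v→^
:: nil
>>> abacus.begin x→67
:: 67
>>> abacus.oneover
:: 1/67
>>> abacus.shrink x→1
:: -66/67
>>> abacus.fold x→19/9
:: -418/201
>>> cubby.record k→bismos v→^
:: nil
>>> cubby.record k→ploca v→408
:: nil
>>> cubby.record k→gricrufu v→slijut
:: nil
>>> cubby.recall k→bismos
:: -418/201
>>> cubby.record k→hacro v→^
:: -77
>>> cubby.size
:: 4


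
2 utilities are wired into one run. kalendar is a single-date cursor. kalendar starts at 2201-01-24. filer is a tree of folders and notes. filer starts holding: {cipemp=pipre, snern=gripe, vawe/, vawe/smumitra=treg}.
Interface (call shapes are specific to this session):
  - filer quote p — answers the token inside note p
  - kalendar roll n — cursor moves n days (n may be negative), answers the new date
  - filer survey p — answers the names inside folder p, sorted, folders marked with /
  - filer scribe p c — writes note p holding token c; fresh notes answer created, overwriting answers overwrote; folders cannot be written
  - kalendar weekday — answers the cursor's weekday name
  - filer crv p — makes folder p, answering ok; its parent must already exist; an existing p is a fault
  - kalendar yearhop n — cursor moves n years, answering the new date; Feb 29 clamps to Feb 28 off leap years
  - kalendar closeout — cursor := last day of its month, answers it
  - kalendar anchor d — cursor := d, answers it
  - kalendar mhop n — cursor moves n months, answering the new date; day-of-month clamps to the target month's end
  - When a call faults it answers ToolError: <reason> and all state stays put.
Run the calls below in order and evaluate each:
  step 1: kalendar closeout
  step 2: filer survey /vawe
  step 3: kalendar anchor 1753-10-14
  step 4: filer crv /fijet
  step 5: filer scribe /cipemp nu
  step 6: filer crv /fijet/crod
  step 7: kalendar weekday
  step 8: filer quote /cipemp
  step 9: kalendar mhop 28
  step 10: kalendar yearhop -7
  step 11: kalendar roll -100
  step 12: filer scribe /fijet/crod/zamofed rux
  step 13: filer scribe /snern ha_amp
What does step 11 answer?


~$ kalendar closeout
  2201-01-31
~$ filer survey p=/vawe
  [smumitra]
~$ kalendar anchor d=1753-10-14
  1753-10-14
~$ filer crv p=/fijet
  ok
~$ filer scribe p=/cipemp c=nu
  overwrote
~$ filer crv p=/fijet/crod
  ok
~$ kalendar weekday
  Sunday
~$ filer quote p=/cipemp
  nu
~$ kalendar mhop n=28
  1756-02-14
~$ kalendar yearhop n=-7
  1749-02-14
~$ kalendar roll n=-100
  1748-11-06
~$ filer scribe p=/fijet/crod/zamofed c=rux
  created
~$ filer scribe p=/snern c=ha_amp
  overwrote

Answer: 1748-11-06


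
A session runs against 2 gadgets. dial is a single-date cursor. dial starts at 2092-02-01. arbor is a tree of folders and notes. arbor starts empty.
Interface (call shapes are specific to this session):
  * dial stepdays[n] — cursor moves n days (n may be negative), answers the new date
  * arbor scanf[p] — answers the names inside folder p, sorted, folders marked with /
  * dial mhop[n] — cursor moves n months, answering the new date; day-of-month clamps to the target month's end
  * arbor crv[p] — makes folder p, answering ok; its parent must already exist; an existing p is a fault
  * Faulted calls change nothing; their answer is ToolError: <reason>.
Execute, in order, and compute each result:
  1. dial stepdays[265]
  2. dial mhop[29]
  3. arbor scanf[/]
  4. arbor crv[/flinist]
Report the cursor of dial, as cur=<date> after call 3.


Answer: cur=2095-03-23

Derivation:
Step: dial stepdays[n=265]
Result: 2092-10-23
Step: dial mhop[n=29]
Result: 2095-03-23
Step: arbor scanf[p=/]
Result: []
Step: arbor crv[p=/flinist]
Result: ok


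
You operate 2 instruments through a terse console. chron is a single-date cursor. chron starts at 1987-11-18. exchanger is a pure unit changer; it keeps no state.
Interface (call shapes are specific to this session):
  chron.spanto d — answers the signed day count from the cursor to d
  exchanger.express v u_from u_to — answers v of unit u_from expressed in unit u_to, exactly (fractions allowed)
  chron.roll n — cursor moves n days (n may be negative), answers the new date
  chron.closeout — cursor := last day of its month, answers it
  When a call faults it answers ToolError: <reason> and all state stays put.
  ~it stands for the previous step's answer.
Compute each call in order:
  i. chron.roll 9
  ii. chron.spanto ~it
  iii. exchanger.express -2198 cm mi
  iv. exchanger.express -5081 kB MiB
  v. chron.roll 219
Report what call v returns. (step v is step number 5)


Answer: 1988-07-03

Derivation:
==> chron.roll(n→9)
<== 1987-11-27
==> chron.spanto(d→~it)
<== 0
==> exchanger.express(v→-2198, u_from→cm, u_to→mi)
<== -5495/402336
==> exchanger.express(v→-5081, u_from→kB, u_to→MiB)
<== -635125/131072
==> chron.roll(n→219)
<== 1988-07-03


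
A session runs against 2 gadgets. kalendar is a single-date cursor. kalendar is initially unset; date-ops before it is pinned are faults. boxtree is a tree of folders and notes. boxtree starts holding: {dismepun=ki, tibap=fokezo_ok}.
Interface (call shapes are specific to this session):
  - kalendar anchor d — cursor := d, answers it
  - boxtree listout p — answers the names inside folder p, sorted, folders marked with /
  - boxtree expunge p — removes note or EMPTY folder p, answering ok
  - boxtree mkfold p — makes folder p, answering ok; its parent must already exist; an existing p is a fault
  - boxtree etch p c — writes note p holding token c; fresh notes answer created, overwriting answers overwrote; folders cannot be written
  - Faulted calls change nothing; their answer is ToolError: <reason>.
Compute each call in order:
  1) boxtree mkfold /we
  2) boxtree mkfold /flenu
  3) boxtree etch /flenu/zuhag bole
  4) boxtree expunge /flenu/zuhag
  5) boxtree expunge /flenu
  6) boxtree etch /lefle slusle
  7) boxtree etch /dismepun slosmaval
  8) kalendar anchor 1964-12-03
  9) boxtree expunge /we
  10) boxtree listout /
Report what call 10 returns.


% boxtree mkfold p: /we
= ok
% boxtree mkfold p: /flenu
= ok
% boxtree etch p: /flenu/zuhag c: bole
= created
% boxtree expunge p: /flenu/zuhag
= ok
% boxtree expunge p: /flenu
= ok
% boxtree etch p: /lefle c: slusle
= created
% boxtree etch p: /dismepun c: slosmaval
= overwrote
% kalendar anchor d: 1964-12-03
= 1964-12-03
% boxtree expunge p: /we
= ok
% boxtree listout p: /
= [dismepun, lefle, tibap]

Answer: [dismepun, lefle, tibap]


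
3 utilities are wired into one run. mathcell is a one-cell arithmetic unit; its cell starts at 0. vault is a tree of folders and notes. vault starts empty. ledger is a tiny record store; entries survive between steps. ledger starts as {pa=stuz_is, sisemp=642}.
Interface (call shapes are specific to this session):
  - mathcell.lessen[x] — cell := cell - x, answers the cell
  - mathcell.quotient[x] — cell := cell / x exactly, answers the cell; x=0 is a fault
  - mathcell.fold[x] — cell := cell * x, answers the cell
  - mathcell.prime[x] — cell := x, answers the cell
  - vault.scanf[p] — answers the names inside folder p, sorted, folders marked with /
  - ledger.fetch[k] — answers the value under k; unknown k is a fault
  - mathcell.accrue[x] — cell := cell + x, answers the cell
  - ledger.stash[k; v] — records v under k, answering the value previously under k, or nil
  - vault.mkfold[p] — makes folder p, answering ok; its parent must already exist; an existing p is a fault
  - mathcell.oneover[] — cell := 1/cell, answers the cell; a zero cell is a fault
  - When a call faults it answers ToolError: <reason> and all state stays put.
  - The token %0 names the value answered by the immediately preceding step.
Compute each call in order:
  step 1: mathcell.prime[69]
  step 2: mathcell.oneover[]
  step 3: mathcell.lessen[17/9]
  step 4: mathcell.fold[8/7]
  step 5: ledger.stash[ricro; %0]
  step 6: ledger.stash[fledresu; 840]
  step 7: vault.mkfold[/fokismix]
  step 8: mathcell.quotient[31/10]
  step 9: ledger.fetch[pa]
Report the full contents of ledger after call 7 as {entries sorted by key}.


Now I run mathcell.prime on x=69, yielding 69.
I try mathcell.oneover, giving 1/69.
I try mathcell.lessen on x=17/9: -388/207.
I invoke mathcell.fold on x=8/7, → -3104/1449.
I invoke ledger.stash on k=ricro, v=%0, and observe nil.
I call ledger.stash on k=fledresu, v=840, → nil.
I use vault.mkfold on p=/fokismix, and observe ok.
Calling mathcell.quotient on x=31/10, — result: -31040/44919.
I run ledger.fetch on k=pa, and observe stuz_is.

Answer: {fledresu=840, pa=stuz_is, ricro=-3104/1449, sisemp=642}


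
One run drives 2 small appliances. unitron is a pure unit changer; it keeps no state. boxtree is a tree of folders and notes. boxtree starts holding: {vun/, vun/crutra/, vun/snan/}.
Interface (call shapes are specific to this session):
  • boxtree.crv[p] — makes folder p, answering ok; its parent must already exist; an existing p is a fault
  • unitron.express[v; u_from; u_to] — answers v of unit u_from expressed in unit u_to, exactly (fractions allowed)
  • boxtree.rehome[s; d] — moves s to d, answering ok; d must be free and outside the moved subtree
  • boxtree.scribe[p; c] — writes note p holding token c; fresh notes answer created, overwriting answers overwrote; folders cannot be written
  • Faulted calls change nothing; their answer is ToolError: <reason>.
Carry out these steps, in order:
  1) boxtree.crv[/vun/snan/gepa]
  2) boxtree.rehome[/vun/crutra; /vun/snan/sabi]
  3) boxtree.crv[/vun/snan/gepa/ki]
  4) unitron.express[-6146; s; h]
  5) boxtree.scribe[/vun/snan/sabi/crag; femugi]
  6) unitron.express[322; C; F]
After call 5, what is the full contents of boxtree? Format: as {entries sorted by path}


Answer: {vun/, vun/snan/, vun/snan/gepa/, vun/snan/gepa/ki/, vun/snan/sabi/, vun/snan/sabi/crag=femugi}

Derivation:
// boxtree.crv(p=/vun/snan/gepa) -> ok
// boxtree.rehome(s=/vun/crutra, d=/vun/snan/sabi) -> ok
// boxtree.crv(p=/vun/snan/gepa/ki) -> ok
// unitron.express(v=-6146, u_from=s, u_to=h) -> -3073/1800
// boxtree.scribe(p=/vun/snan/sabi/crag, c=femugi) -> created
// unitron.express(v=322, u_from=C, u_to=F) -> 3058/5


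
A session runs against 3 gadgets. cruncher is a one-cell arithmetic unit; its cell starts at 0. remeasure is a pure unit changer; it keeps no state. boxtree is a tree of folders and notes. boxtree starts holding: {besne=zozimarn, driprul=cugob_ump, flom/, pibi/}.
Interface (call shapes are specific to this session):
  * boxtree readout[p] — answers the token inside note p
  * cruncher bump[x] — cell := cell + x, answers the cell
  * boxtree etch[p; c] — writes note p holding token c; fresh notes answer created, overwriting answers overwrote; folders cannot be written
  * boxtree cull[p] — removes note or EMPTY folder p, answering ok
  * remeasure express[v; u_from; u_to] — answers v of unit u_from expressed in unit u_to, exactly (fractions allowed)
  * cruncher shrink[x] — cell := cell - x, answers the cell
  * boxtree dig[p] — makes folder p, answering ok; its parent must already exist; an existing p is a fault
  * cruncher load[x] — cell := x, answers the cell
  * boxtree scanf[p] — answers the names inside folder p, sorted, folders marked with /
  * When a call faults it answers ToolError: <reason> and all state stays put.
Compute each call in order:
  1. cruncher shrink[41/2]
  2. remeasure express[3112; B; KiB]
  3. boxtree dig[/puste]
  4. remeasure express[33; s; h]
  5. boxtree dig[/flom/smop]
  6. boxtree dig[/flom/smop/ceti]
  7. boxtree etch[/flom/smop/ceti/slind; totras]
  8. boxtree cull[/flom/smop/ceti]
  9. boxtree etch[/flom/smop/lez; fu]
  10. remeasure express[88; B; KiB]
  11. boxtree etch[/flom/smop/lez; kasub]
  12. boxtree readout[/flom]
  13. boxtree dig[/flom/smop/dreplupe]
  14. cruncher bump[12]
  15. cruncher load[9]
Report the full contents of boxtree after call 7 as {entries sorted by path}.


Answer: {besne=zozimarn, driprul=cugob_ump, flom/, flom/smop/, flom/smop/ceti/, flom/smop/ceti/slind=totras, pibi/, puste/}

Derivation:
Act: cruncher shrink[x→41/2]
Obs: -41/2
Act: remeasure express[v→3112; u_from→B; u_to→KiB]
Obs: 389/128
Act: boxtree dig[p→/puste]
Obs: ok
Act: remeasure express[v→33; u_from→s; u_to→h]
Obs: 11/1200
Act: boxtree dig[p→/flom/smop]
Obs: ok
Act: boxtree dig[p→/flom/smop/ceti]
Obs: ok
Act: boxtree etch[p→/flom/smop/ceti/slind; c→totras]
Obs: created
Act: boxtree cull[p→/flom/smop/ceti]
Obs: ToolError: not empty
Act: boxtree etch[p→/flom/smop/lez; c→fu]
Obs: created
Act: remeasure express[v→88; u_from→B; u_to→KiB]
Obs: 11/128
Act: boxtree etch[p→/flom/smop/lez; c→kasub]
Obs: overwrote
Act: boxtree readout[p→/flom]
Obs: ToolError: is a directory
Act: boxtree dig[p→/flom/smop/dreplupe]
Obs: ok
Act: cruncher bump[x→12]
Obs: -17/2
Act: cruncher load[x→9]
Obs: 9


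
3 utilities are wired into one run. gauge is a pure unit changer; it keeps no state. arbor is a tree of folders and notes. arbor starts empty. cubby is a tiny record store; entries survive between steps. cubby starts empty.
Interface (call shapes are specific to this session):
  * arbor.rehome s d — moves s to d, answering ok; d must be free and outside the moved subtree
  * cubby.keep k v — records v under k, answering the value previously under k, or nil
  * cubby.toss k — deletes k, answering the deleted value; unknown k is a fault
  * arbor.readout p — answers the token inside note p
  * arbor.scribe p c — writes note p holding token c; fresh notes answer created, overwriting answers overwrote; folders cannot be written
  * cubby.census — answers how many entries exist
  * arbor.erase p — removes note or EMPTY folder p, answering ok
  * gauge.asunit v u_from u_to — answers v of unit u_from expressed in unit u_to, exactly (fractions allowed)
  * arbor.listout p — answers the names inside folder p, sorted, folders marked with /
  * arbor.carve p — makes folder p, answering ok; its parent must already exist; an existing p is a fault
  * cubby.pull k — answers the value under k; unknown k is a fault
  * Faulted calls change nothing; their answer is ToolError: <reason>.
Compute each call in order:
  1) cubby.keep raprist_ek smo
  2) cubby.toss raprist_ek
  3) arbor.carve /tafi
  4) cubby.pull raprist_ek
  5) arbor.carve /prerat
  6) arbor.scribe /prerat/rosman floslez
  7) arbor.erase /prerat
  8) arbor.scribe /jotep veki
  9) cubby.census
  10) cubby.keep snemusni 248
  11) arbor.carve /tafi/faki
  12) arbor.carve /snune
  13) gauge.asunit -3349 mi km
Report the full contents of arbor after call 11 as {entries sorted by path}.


·→ keep(k: raprist_ek, v: smo)
·← nil
·→ toss(k: raprist_ek)
·← smo
·→ carve(p: /tafi)
·← ok
·→ pull(k: raprist_ek)
·← ToolError: no such key raprist_ek
·→ carve(p: /prerat)
·← ok
·→ scribe(p: /prerat/rosman, c: floslez)
·← created
·→ erase(p: /prerat)
·← ToolError: not empty
·→ scribe(p: /jotep, c: veki)
·← created
·→ census()
·← 0
·→ keep(k: snemusni, v: 248)
·← nil
·→ carve(p: /tafi/faki)
·← ok
·→ carve(p: /snune)
·← ok
·→ asunit(v: -3349, u_from: mi, u_to: km)
·← -84213954/15625

Answer: {jotep=veki, prerat/, prerat/rosman=floslez, tafi/, tafi/faki/}


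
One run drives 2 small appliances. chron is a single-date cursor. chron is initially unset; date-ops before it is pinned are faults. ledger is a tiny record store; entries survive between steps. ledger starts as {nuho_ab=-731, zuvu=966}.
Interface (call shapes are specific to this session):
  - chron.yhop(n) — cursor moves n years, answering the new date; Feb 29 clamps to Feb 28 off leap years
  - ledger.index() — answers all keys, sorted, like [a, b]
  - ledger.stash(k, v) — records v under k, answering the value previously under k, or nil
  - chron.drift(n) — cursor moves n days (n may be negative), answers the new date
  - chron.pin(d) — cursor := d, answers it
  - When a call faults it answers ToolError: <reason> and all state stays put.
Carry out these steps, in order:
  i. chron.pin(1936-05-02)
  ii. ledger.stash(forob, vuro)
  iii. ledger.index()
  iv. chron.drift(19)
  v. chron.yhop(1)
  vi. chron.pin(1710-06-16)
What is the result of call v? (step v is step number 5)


Now I run chron.pin on d='1936-05-02', — result: 1936-05-02.
I try ledger.stash on k='forob', v='vuro', → nil.
Next I call ledger.index, giving [forob, nuho_ab, zuvu].
Next I call chron.drift on n='19', and get 1936-05-21.
I try chron.yhop on n='1', — result: 1937-05-21.
Using chron.pin on d='1710-06-16', → 1710-06-16.

Answer: 1937-05-21


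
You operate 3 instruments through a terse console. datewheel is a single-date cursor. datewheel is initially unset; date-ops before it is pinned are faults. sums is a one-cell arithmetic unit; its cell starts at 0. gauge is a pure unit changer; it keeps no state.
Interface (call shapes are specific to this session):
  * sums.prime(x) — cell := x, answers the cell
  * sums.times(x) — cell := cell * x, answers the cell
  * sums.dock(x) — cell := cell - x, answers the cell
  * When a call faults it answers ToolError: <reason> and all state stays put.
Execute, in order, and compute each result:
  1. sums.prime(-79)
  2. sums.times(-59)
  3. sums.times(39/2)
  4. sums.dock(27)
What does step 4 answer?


Answer: 181725/2

Derivation:
-- 1. sums.prime(x=-79) == -79
-- 2. sums.times(x=-59) == 4661
-- 3. sums.times(x=39/2) == 181779/2
-- 4. sums.dock(x=27) == 181725/2


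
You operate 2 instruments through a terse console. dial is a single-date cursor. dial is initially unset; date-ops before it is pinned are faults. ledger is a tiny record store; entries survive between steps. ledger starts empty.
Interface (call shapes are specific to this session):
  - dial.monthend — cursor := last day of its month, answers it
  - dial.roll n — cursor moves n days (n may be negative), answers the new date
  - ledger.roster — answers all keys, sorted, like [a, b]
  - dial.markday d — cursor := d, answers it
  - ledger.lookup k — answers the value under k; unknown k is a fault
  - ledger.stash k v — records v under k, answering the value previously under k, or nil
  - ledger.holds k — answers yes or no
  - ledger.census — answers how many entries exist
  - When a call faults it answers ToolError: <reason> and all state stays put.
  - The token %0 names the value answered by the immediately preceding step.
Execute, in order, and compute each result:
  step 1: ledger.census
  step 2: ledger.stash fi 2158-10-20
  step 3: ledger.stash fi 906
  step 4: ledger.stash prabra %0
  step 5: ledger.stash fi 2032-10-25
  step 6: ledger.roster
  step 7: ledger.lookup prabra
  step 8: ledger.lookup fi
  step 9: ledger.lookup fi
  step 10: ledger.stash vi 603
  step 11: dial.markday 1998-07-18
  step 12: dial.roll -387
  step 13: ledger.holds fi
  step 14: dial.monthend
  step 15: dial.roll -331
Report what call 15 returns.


Answer: 1996-08-03

Derivation:
[in] ledger.census
= 0
[in] ledger.stash k=fi v=2158-10-20
= nil
[in] ledger.stash k=fi v=906
= 2158-10-20
[in] ledger.stash k=prabra v=%0
= nil
[in] ledger.stash k=fi v=2032-10-25
= 906
[in] ledger.roster
= [fi, prabra]
[in] ledger.lookup k=prabra
= 2158-10-20
[in] ledger.lookup k=fi
= 2032-10-25
[in] ledger.lookup k=fi
= 2032-10-25
[in] ledger.stash k=vi v=603
= nil
[in] dial.markday d=1998-07-18
= 1998-07-18
[in] dial.roll n=-387
= 1997-06-26
[in] ledger.holds k=fi
= yes
[in] dial.monthend
= 1997-06-30
[in] dial.roll n=-331
= 1996-08-03
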